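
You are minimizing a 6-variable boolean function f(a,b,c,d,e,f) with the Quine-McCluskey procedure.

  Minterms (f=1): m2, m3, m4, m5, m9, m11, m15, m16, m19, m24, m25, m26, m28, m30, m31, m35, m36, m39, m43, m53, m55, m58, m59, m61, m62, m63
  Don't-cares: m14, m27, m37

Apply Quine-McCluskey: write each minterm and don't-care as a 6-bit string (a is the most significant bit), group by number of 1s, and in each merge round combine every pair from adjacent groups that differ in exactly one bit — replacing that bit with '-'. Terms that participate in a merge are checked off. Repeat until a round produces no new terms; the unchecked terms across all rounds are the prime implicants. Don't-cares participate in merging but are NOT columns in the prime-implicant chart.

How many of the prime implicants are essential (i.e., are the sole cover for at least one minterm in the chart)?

size-2^0 implicants → 000010(✓)  000011(✓)  000100(✓)  000101(✓)  001001(✓)  001011(✓)  001110(✓)  001111(✓)  010000(✓)  010011(✓)  011000(✓)  011001(✓)  011010(✓)  011011(✓)  011100(✓)  011110(✓)  011111(✓)  100011(✓)  100100(✓)  100101(✓)  100111(✓)  101011(✓)  110101(✓)  110111(✓)  111010(✓)  111011(✓)  111101(✓)  111110(✓)  111111(✓)
size-2^1 implicants → -00011(✓)  -00100(✓)  -00101(✓)  -01011(✓)  -11010(✓)  -11011(✓)  -11110(✓)  -11111(✓)  0-0011(✓)  0-1001(✓)  0-1011(✓)  0-1110(✓)  0-1111(✓)  00-011(✓)  00001-  00010-(✓)  001-11(✓)  0010-1(✓)  00111-(✓)  01-000  01-011(✓)  011-00(✓)  011-10(✓)  011-11(✓)  0110-0(✓)  0110-1(✓)  01100-(✓)  01101-(✓)  0111-0(✓)  01111-(✓)  1-0101(✓)  1-0111(✓)  1-1011(✓)  10-011(✓)  100-11  1001-1(✓)  10010-(✓)  11-101(✓)  11-111(✓)  1101-1(✓)  111-10(✓)  111-11(✓)  11101-(✓)  1111-1(✓)  11111-(✓)
size-2^2 implicants → --1011  -0-011  -0010-  -11-10(✓)  -11-11(✓)  -1101-(✓)  -1111-(✓)  0--011  0-1-11  0-10-1  0-111-  011--0  011-1-(✓)  0110--  1-01-1  11-1-1  111-1-(✓)
size-2^3 implicants → -11-1-
Unchecked terms (primes): --1011, -0-011, -0010-, -11-1-, 0--011, 0-1-11, 0-10-1, 0-111-, 00001-, 01-000, 011--0, 0110--, 1-01-1, 100-11, 11-1-1
Minterm coverage:
  m2 ⊆ 00001- [E]
  m3 ⊆ -0-011,0--011,00001-
  m4 ⊆ -0010- [E]
  m5 ⊆ -0010- [E]
  m9 ⊆ 0-10-1 [E]
  m11 ⊆ --1011,-0-011,0--011,0-1-11,0-10-1
  m15 ⊆ 0-1-11,0-111-
  m16 ⊆ 01-000 [E]
  m19 ⊆ 0--011 [E]
  m24 ⊆ 01-000,011--0,0110--
  m25 ⊆ 0-10-1,0110--
  m26 ⊆ -11-1-,011--0,0110--
  m28 ⊆ 011--0 [E]
  m30 ⊆ -11-1-,0-111-,011--0
  m31 ⊆ -11-1-,0-1-11,0-111-
  m35 ⊆ -0-011,100-11
  m36 ⊆ -0010- [E]
  m39 ⊆ 1-01-1,100-11
  m43 ⊆ --1011,-0-011
  m53 ⊆ 1-01-1,11-1-1
  m55 ⊆ 1-01-1,11-1-1
  m58 ⊆ -11-1- [E]
  m59 ⊆ --1011,-11-1-
  m61 ⊆ 11-1-1 [E]
  m62 ⊆ -11-1- [E]
  m63 ⊆ -11-1-,11-1-1
E = {-0010-, -11-1-, 0--011, 0-10-1, 00001-, 01-000, 011--0, 11-1-1}

8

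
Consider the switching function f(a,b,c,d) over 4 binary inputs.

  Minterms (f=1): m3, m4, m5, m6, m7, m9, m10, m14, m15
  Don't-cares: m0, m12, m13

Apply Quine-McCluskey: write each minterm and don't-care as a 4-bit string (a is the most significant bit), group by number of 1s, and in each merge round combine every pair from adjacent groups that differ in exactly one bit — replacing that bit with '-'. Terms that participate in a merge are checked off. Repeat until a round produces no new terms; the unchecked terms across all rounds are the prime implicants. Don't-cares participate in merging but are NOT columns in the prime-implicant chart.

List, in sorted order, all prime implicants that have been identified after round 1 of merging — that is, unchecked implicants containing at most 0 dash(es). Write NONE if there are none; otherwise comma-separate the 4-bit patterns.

size-2^0 implicants → 0000(✓)  0011(✓)  0100(✓)  0101(✓)  0110(✓)  0111(✓)  1001(✓)  1010(✓)  1100(✓)  1101(✓)  1110(✓)  1111(✓)
size-2^1 implicants → -100(✓)  -101(✓)  -110(✓)  -111(✓)  0-00  0-11  01-0(✓)  01-1(✓)  010-(✓)  011-(✓)  1-01  1-10  11-0(✓)  11-1(✓)  110-(✓)  111-(✓)
size-2^2 implicants → -1-0(✓)  -1-1(✓)  -10-(✓)  -11-(✓)  01--(✓)  11--(✓)
size-2^3 implicants → -1--
Unchecked terms (primes): -1--, 0-00, 0-11, 1-01, 1-10

NONE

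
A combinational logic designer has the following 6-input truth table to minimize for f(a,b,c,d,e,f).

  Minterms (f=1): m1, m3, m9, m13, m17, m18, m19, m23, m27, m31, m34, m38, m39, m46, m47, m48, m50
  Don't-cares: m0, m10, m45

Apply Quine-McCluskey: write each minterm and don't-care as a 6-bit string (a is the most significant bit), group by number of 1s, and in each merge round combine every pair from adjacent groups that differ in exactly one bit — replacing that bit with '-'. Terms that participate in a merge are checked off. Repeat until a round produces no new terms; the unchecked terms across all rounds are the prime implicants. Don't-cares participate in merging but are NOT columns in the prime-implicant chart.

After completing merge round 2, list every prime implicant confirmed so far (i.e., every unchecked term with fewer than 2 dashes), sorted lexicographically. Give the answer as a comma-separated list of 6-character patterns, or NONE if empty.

-01101, -10010, 00-001, 00000-, 001-01, 001010, 01001-, 1-0010, 100-10, 1011-1, 1100-0

[col 0] 000000*, 000001*, 000011*, 001001*, 001010, 001101*, 010001*, 010010*, 010011*, 010111*, 011011*, 011111*, 100010*, 100110*, 100111*, 101101*, 101110*, 101111*, 110000*, 110010*
[col 1] -01101, -10010, 0-0001*, 0-0011*, 00-001, 0000-1*, 00000-, 001-01, 01-011*, 01-111*, 010-11*, 0100-1*, 01001-, 011-11*, 1-0010, 10-110*, 10-111*, 100-10, 10011-*, 1011-1, 10111-*, 1100-0
[col 2] 0-00-1, 01--11, 10-11-
Prime implicants: -01101, -10010, 0-00-1, 00-001, 00000-, 001-01, 001010, 01--11, 01001-, 1-0010, 10-11-, 100-10, 1011-1, 1100-0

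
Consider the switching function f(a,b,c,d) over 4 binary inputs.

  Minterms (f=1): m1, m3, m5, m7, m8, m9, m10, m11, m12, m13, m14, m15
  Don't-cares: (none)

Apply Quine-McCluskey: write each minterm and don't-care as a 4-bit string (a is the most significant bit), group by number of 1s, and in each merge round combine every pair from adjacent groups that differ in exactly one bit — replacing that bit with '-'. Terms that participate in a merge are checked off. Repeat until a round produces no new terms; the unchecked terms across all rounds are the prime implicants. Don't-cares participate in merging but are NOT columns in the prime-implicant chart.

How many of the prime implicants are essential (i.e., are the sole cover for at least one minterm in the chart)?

2

size-2^0 implicants → 0001(✓)  0011(✓)  0101(✓)  0111(✓)  1000(✓)  1001(✓)  1010(✓)  1011(✓)  1100(✓)  1101(✓)  1110(✓)  1111(✓)
size-2^1 implicants → -001(✓)  -011(✓)  -101(✓)  -111(✓)  0-01(✓)  0-11(✓)  00-1(✓)  01-1(✓)  1-00(✓)  1-01(✓)  1-10(✓)  1-11(✓)  10-0(✓)  10-1(✓)  100-(✓)  101-(✓)  11-0(✓)  11-1(✓)  110-(✓)  111-(✓)
size-2^2 implicants → --01(✓)  --11(✓)  -0-1(✓)  -1-1(✓)  0--1(✓)  1--0(✓)  1--1(✓)  1-0-(✓)  1-1-(✓)  10--(✓)  11--(✓)
size-2^3 implicants → ---1  1---
Unchecked terms (primes): ---1, 1---
Minterm coverage:
  m1 ⊆ ---1 [E]
  m3 ⊆ ---1 [E]
  m5 ⊆ ---1 [E]
  m7 ⊆ ---1 [E]
  m8 ⊆ 1--- [E]
  m9 ⊆ ---1,1---
  m10 ⊆ 1--- [E]
  m11 ⊆ ---1,1---
  m12 ⊆ 1--- [E]
  m13 ⊆ ---1,1---
  m14 ⊆ 1--- [E]
  m15 ⊆ ---1,1---
E = {---1, 1---}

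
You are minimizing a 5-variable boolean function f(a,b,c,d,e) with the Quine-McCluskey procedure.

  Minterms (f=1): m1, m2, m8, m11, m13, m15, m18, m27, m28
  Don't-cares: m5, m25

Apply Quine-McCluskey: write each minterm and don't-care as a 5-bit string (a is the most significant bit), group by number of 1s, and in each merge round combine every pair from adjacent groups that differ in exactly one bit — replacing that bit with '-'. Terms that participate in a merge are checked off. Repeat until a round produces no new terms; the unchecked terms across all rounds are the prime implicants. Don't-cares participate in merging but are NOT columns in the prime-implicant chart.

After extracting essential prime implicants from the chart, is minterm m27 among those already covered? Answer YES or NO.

[col 0] 00001*, 00010*, 00101*, 01000, 01011*, 01101*, 01111*, 10010*, 11001*, 11011*, 11100
[col 1] -0010, -1011, 0-101, 00-01, 01-11, 011-1, 110-1
Prime implicants: -0010, -1011, 0-101, 00-01, 01-11, 01000, 011-1, 110-1, 11100
PI chart (minterm → PIs covering it):
  1 | 00-01  (sole → essential)
  2 | -0010  (sole → essential)
  8 | 01000  (sole → essential)
  11 | -1011,01-11
  13 | 0-101,011-1
  15 | 01-11,011-1
  18 | -0010  (sole → essential)
  27 | -1011,110-1
  28 | 11100  (sole → essential)
Essential prime implicants: -0010, 00-01, 01000, 11100

NO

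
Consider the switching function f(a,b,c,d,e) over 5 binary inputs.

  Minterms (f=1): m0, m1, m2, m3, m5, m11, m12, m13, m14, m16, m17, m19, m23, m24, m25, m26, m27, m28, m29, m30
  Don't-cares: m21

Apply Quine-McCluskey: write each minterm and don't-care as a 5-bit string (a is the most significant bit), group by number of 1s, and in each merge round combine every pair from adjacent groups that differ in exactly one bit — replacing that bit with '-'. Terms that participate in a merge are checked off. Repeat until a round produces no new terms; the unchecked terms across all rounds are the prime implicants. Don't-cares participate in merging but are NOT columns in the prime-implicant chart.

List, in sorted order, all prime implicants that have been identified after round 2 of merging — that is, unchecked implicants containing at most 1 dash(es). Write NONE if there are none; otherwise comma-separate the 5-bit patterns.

NONE

[col 0] 00000*, 00001*, 00010*, 00011*, 00101*, 01011*, 01100*, 01101*, 01110*, 10000*, 10001*, 10011*, 10101*, 10111*, 11000*, 11001*, 11010*, 11011*, 11100*, 11101*, 11110*
[col 1] -0000*, -0001*, -0011*, -0101*, -1011*, -1100*, -1101*, -1110*, 0-011*, 0-101*, 00-01*, 000-0*, 000-1*, 0000-*, 0001-*, 011-0*, 0110-*, 1-000*, 1-001*, 1-011*, 1-101*, 10-01*, 10-11*, 100-1*, 1000-*, 101-1*, 11-00*, 11-01*, 11-10*, 110-0*, 110-1*, 1100-*, 1101-*, 111-0*, 1110-*
[col 2] --011, --101, -0-01, -00-1, -000-, -11-0, -110-, 000--, 1--01, 1-0-1, 1-00-, 10--1, 11--0, 11-0-, 110--
Prime implicants: --011, --101, -0-01, -00-1, -000-, -11-0, -110-, 000--, 1--01, 1-0-1, 1-00-, 10--1, 11--0, 11-0-, 110--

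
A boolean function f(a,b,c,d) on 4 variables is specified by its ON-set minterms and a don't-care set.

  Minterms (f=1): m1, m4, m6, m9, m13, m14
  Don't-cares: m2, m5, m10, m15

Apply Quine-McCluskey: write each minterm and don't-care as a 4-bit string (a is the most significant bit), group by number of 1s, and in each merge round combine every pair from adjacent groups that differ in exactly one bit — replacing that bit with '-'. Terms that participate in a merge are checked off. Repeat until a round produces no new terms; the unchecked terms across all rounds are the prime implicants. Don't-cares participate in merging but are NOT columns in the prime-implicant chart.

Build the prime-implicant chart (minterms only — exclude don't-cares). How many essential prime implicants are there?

[col 0] 0001*, 0010*, 0100*, 0101*, 0110*, 1001*, 1010*, 1101*, 1110*, 1111*
[col 1] -001*, -010*, -101*, -110*, 0-01*, 0-10*, 01-0, 010-, 1-01*, 1-10*, 11-1, 111-
[col 2] --01, --10
Prime implicants: --01, --10, 01-0, 010-, 11-1, 111-
PI chart (minterm → PIs covering it):
  1 | --01  (sole → essential)
  4 | 01-0,010-
  6 | --10,01-0
  9 | --01  (sole → essential)
  13 | --01,11-1
  14 | --10,111-
Essential prime implicants: --01

1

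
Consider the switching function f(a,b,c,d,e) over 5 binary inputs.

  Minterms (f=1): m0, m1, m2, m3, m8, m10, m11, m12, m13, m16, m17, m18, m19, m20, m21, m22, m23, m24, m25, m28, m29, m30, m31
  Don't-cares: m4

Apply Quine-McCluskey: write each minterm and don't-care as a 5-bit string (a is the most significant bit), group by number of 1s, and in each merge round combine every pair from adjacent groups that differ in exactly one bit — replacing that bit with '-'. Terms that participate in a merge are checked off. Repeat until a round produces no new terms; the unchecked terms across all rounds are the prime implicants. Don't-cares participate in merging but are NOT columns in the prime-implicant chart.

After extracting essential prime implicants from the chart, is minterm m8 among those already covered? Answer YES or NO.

Round 0: 00000✓ 00001✓ 00010✓ 00011✓ 00100✓ 01000✓ 01010✓ 01011✓ 01100✓ 01101✓ 10000✓ 10001✓ 10010✓ 10011✓ 10100✓ 10101✓ 10110✓ 10111✓ 11000✓ 11001✓ 11100✓ 11101✓ 11110✓ 11111✓
Round 1: -0000✓ -0001✓ -0010✓ -0011✓ -0100✓ -1000✓ -1100✓ -1101✓ 0-000✓ 0-010✓ 0-011✓ 0-100✓ 00-00✓ 000-0✓ 000-1✓ 0000-✓ 0001-✓ 01-00✓ 010-0✓ 0101-✓ 0110-✓ 1-000✓ 1-001✓ 1-100✓ 1-101✓ 1-110✓ 1-111✓ 10-00✓ 10-01✓ 10-10✓ 10-11✓ 100-0✓ 100-1✓ 1000-✓ 1001-✓ 101-0✓ 101-1✓ 1010-✓ 1011-✓ 11-00✓ 11-01✓ 1100-✓ 111-0✓ 111-1✓ 1110-✓ 1111-✓
Round 2: --000✓ --100✓ -0-00✓ -00-0✓ -00-1✓ -000-✓ -001-✓ -1-00✓ -110- 0--00✓ 0-0-0 0-01- 000--✓ 1--00✓ 1--01✓ 1-00-✓ 1-1-0✓ 1-1-1✓ 1-10-✓ 1-11-✓ 10--0✓ 10--1✓ 10-0-✓ 10-1-✓ 100--✓ 101--✓ 11-0-✓ 111--✓
Round 3: ---00 -00-- 1--0- 1-1-- 10---
PIs = {---00, -00--, -110-, 0-0-0, 0-01-, 1--0-, 1-1--, 10---}
Coverage chart:
  m0: ---00,-00--,0-0-0
  m1: -00-- ←essential
  m2: -00--,0-0-0,0-01-
  m3: -00--,0-01-
  m8: ---00,0-0-0
  m10: 0-0-0,0-01-
  m11: 0-01- ←essential
  m12: ---00,-110-
  m13: -110- ←essential
  m16: ---00,-00--,1--0-,10---
  m17: -00--,1--0-,10---
  m18: -00--,10---
  m19: -00--,10---
  m20: ---00,1--0-,1-1--,10---
  m21: 1--0-,1-1--,10---
  m22: 1-1--,10---
  m23: 1-1--,10---
  m24: ---00,1--0-
  m25: 1--0- ←essential
  m28: ---00,-110-,1--0-,1-1--
  m29: -110-,1--0-,1-1--
  m30: 1-1-- ←essential
  m31: 1-1-- ←essential
Essential: -00--, -110-, 0-01-, 1--0-, 1-1--

NO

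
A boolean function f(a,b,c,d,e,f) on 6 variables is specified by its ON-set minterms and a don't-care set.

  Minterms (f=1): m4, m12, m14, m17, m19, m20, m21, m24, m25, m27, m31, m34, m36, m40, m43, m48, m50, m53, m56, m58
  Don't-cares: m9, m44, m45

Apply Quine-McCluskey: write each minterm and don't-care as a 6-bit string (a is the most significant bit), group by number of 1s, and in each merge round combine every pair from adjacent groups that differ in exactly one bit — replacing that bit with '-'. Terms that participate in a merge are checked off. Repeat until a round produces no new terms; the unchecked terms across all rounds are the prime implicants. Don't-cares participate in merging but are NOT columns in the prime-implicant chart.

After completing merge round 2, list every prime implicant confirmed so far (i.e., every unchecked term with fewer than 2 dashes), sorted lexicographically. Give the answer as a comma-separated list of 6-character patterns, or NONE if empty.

-10101, -11000, 0-0100, 0-1001, 0011-0, 010-01, 01010-, 011-11, 01100-, 1-0010, 1-1000, 101-00, 101011, 10110-

size-2^0 implicants → 000100(✓)  001001(✓)  001100(✓)  001110(✓)  010001(✓)  010011(✓)  010100(✓)  010101(✓)  011000(✓)  011001(✓)  011011(✓)  011111(✓)  100010(✓)  100100(✓)  101000(✓)  101011  101100(✓)  101101(✓)  110000(✓)  110010(✓)  110101(✓)  111000(✓)  111010(✓)
size-2^1 implicants → -00100(✓)  -01100(✓)  -10101  -11000  0-0100  0-1001  00-100(✓)  0011-0  01-001(✓)  01-011(✓)  010-01  0100-1(✓)  01010-  011-11  0110-1(✓)  01100-  1-0010  1-1000  10-100(✓)  101-00  10110-  11-000(✓)  11-010(✓)  1100-0(✓)  1110-0(✓)
size-2^2 implicants → -0-100  01-0-1  11-0-0
Unchecked terms (primes): -0-100, -10101, -11000, 0-0100, 0-1001, 0011-0, 01-0-1, 010-01, 01010-, 011-11, 01100-, 1-0010, 1-1000, 101-00, 101011, 10110-, 11-0-0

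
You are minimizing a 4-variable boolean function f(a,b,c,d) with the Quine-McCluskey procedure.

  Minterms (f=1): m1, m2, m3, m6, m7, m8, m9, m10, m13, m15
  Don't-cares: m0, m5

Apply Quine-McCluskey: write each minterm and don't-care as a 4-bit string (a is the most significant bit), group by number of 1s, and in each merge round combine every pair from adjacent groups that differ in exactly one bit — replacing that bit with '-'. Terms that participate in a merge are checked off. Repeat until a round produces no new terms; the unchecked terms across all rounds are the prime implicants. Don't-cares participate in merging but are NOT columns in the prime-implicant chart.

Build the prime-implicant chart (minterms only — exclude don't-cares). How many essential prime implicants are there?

3

[col 0] 0000*, 0001*, 0010*, 0011*, 0101*, 0110*, 0111*, 1000*, 1001*, 1010*, 1101*, 1111*
[col 1] -000*, -001*, -010*, -101*, -111*, 0-01*, 0-10*, 0-11*, 00-0*, 00-1*, 000-*, 001-*, 01-1*, 011-*, 1-01*, 10-0*, 100-*, 11-1*
[col 2] --01, -0-0, -00-, -1-1, 0--1, 0-1-, 00--
Prime implicants: --01, -0-0, -00-, -1-1, 0--1, 0-1-, 00--
PI chart (minterm → PIs covering it):
  1 | --01,-00-,0--1,00--
  2 | -0-0,0-1-,00--
  3 | 0--1,0-1-,00--
  6 | 0-1-  (sole → essential)
  7 | -1-1,0--1,0-1-
  8 | -0-0,-00-
  9 | --01,-00-
  10 | -0-0  (sole → essential)
  13 | --01,-1-1
  15 | -1-1  (sole → essential)
Essential prime implicants: -0-0, -1-1, 0-1-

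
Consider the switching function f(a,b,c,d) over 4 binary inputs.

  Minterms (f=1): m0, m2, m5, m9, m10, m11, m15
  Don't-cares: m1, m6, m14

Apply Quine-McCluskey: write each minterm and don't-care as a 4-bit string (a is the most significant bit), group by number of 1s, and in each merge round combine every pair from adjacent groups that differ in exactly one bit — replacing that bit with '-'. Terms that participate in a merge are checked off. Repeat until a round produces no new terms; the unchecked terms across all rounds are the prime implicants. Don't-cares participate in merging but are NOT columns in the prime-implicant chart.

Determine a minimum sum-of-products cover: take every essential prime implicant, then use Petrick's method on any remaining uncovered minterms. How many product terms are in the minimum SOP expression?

4

Round 0: 0000✓ 0001✓ 0010✓ 0101✓ 0110✓ 1001✓ 1010✓ 1011✓ 1110✓ 1111✓
Round 1: -001 -010✓ -110✓ 0-01 0-10✓ 00-0 000- 1-10✓ 1-11✓ 10-1 101-✓ 111-✓
Round 2: --10 1-1-
PIs = {--10, -001, 0-01, 00-0, 000-, 1-1-, 10-1}
Coverage chart:
  m0: 00-0,000-
  m2: --10,00-0
  m5: 0-01 ←essential
  m9: -001,10-1
  m10: --10,1-1-
  m11: 1-1-,10-1
  m15: 1-1- ←essential
Essential: 0-01, 1-1-
Petrick residual → -001, 00-0
Min cover (4 terms): b'c'd + a'c'd + a'b'd' + ac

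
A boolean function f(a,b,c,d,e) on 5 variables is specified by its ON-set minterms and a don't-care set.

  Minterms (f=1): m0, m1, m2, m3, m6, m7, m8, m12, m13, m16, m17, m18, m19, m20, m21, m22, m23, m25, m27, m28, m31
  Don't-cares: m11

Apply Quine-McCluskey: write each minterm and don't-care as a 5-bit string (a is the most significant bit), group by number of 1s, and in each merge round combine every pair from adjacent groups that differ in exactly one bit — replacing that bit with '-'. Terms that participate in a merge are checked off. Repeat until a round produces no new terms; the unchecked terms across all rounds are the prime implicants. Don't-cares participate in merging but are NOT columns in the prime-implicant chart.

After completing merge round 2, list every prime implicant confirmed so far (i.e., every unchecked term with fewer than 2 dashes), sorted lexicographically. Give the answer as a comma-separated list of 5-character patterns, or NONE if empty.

-1100, 0-000, 01-00, 0110-, 1-100

[col 0] 00000*, 00001*, 00010*, 00011*, 00110*, 00111*, 01000*, 01011*, 01100*, 01101*, 10000*, 10001*, 10010*, 10011*, 10100*, 10101*, 10110*, 10111*, 11001*, 11011*, 11100*, 11111*
[col 1] -0000*, -0001*, -0010*, -0011*, -0110*, -0111*, -1011*, -1100, 0-000, 0-011*, 00-10*, 00-11*, 000-0*, 000-1*, 0000-*, 0001-*, 0011-*, 01-00, 0110-, 1-001*, 1-011*, 1-100, 1-111*, 10-00*, 10-01*, 10-10*, 10-11*, 100-0*, 100-1*, 1000-*, 1001-*, 101-0*, 101-1*, 1010-*, 1011-*, 11-11*, 110-1*
[col 2] --011, -0-10*, -0-11*, -00-0*, -00-1*, -000-*, -001-*, -011-*, 00-1-*, 000--*, 1--11, 1-0-1, 10--0*, 10--1*, 10-0-*, 10-1-*, 100--*, 101--*
[col 3] -0-1-, -00--, 10---
Prime implicants: --011, -0-1-, -00--, -1100, 0-000, 01-00, 0110-, 1--11, 1-0-1, 1-100, 10---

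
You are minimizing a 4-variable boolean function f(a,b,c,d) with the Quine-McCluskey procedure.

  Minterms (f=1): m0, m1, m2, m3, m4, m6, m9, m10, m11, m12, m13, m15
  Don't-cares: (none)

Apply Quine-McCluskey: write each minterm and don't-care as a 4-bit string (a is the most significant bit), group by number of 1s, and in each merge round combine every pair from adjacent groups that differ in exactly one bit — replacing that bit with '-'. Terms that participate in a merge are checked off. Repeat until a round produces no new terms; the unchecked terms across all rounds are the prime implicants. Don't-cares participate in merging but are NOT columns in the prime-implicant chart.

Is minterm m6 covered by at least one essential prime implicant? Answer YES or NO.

size-2^0 implicants → 0000(✓)  0001(✓)  0010(✓)  0011(✓)  0100(✓)  0110(✓)  1001(✓)  1010(✓)  1011(✓)  1100(✓)  1101(✓)  1111(✓)
size-2^1 implicants → -001(✓)  -010(✓)  -011(✓)  -100  0-00(✓)  0-10(✓)  00-0(✓)  00-1(✓)  000-(✓)  001-(✓)  01-0(✓)  1-01(✓)  1-11(✓)  10-1(✓)  101-(✓)  11-1(✓)  110-
size-2^2 implicants → -0-1  -01-  0--0  00--  1--1
Unchecked terms (primes): -0-1, -01-, -100, 0--0, 00--, 1--1, 110-
Minterm coverage:
  m0 ⊆ 0--0,00--
  m1 ⊆ -0-1,00--
  m2 ⊆ -01-,0--0,00--
  m3 ⊆ -0-1,-01-,00--
  m4 ⊆ -100,0--0
  m6 ⊆ 0--0 [E]
  m9 ⊆ -0-1,1--1
  m10 ⊆ -01- [E]
  m11 ⊆ -0-1,-01-,1--1
  m12 ⊆ -100,110-
  m13 ⊆ 1--1,110-
  m15 ⊆ 1--1 [E]
E = {-01-, 0--0, 1--1}

YES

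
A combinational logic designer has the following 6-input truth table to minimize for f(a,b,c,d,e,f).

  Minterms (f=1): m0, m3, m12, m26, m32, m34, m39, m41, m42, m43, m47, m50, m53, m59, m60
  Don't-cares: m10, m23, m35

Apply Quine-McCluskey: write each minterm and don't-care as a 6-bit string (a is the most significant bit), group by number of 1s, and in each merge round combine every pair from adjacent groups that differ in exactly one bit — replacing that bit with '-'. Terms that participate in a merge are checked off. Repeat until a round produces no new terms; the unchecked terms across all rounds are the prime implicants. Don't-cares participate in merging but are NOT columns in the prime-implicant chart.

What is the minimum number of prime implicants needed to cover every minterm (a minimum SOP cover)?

Round 0: 000000✓ 000011✓ 001010✓ 001100 010111 011010✓ 100000✓ 100010✓ 100011✓ 100111✓ 101001✓ 101010✓ 101011✓ 101111✓ 110010✓ 110101 111011✓ 111100
Round 1: -00000 -00011 -01010 0-1010 1-0010 1-1011 10-010✓ 10-011✓ 10-111✓ 100-11✓ 1000-0 10001-✓ 101-11✓ 1010-1 10101-✓
Round 2: 10--11 10-01-
PIs = {-00000, -00011, -01010, 0-1010, 001100, 010111, 1-0010, 1-1011, 10--11, 10-01-, 1000-0, 1010-1, 110101, 111100}
Coverage chart:
  m0: -00000 ←essential
  m3: -00011 ←essential
  m12: 001100 ←essential
  m26: 0-1010 ←essential
  m32: -00000,1000-0
  m34: 1-0010,10-01-,1000-0
  m39: 10--11 ←essential
  m41: 1010-1 ←essential
  m42: -01010,10-01-
  m43: 1-1011,10--11,10-01-,1010-1
  m47: 10--11 ←essential
  m50: 1-0010 ←essential
  m53: 110101 ←essential
  m59: 1-1011 ←essential
  m60: 111100 ←essential
Essential: -00000, -00011, 0-1010, 001100, 1-0010, 1-1011, 10--11, 1010-1, 110101, 111100
Petrick residual → -01010
Min cover (11 terms): b'c'd'e'f' + b'c'd'ef + b'cd'ef' + a'cd'ef' + a'b'cde'f' + ac'd'ef' + acd'ef + ab'ef + ab'cd'f + abc'de'f + abcde'f'

11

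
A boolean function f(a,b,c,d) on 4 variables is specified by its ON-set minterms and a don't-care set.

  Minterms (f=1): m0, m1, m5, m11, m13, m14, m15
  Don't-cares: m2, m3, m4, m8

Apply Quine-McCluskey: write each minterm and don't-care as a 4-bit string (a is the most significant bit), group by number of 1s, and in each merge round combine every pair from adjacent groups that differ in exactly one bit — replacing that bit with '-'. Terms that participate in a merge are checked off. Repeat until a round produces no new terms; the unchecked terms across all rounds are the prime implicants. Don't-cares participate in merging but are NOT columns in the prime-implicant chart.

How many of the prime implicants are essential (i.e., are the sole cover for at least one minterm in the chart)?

size-2^0 implicants → 0000(✓)  0001(✓)  0010(✓)  0011(✓)  0100(✓)  0101(✓)  1000(✓)  1011(✓)  1101(✓)  1110(✓)  1111(✓)
size-2^1 implicants → -000  -011  -101  0-00(✓)  0-01(✓)  00-0(✓)  00-1(✓)  000-(✓)  001-(✓)  010-(✓)  1-11  11-1  111-
size-2^2 implicants → 0-0-  00--
Unchecked terms (primes): -000, -011, -101, 0-0-, 00--, 1-11, 11-1, 111-
Minterm coverage:
  m0 ⊆ -000,0-0-,00--
  m1 ⊆ 0-0-,00--
  m5 ⊆ -101,0-0-
  m11 ⊆ -011,1-11
  m13 ⊆ -101,11-1
  m14 ⊆ 111- [E]
  m15 ⊆ 1-11,11-1,111-
E = {111-}

1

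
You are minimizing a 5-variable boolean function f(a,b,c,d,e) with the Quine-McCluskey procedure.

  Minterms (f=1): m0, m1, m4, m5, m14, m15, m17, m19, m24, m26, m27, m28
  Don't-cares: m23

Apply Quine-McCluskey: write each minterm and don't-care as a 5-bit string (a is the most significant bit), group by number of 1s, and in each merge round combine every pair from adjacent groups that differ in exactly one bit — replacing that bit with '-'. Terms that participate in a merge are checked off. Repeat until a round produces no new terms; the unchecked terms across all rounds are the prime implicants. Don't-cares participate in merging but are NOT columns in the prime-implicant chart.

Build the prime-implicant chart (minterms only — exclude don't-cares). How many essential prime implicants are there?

size-2^0 implicants → 00000(✓)  00001(✓)  00100(✓)  00101(✓)  01110(✓)  01111(✓)  10001(✓)  10011(✓)  10111(✓)  11000(✓)  11010(✓)  11011(✓)  11100(✓)
size-2^1 implicants → -0001  00-00(✓)  00-01(✓)  0000-(✓)  0010-(✓)  0111-  1-011  10-11  100-1  11-00  110-0  1101-
size-2^2 implicants → 00-0-
Unchecked terms (primes): -0001, 00-0-, 0111-, 1-011, 10-11, 100-1, 11-00, 110-0, 1101-
Minterm coverage:
  m0 ⊆ 00-0- [E]
  m1 ⊆ -0001,00-0-
  m4 ⊆ 00-0- [E]
  m5 ⊆ 00-0- [E]
  m14 ⊆ 0111- [E]
  m15 ⊆ 0111- [E]
  m17 ⊆ -0001,100-1
  m19 ⊆ 1-011,10-11,100-1
  m24 ⊆ 11-00,110-0
  m26 ⊆ 110-0,1101-
  m27 ⊆ 1-011,1101-
  m28 ⊆ 11-00 [E]
E = {00-0-, 0111-, 11-00}

3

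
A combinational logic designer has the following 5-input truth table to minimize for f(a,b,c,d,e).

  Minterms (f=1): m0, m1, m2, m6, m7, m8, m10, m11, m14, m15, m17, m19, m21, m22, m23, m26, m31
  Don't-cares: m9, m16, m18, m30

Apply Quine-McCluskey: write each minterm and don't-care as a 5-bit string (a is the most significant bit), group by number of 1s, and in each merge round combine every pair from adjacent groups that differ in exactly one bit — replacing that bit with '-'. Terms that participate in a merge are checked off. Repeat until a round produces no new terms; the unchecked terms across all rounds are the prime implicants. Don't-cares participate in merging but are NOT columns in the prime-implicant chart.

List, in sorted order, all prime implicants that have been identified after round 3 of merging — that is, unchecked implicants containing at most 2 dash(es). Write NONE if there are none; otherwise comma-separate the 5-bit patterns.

-00-0, -000-, 0-0-0, 0-00-, 01-1-, 010--, 10--1, 10-1-, 100--

Round 0: 00000✓ 00001✓ 00010✓ 00110✓ 00111✓ 01000✓ 01001✓ 01010✓ 01011✓ 01110✓ 01111✓ 10000✓ 10001✓ 10010✓ 10011✓ 10101✓ 10110✓ 10111✓ 11010✓ 11110✓ 11111✓
Round 1: -0000✓ -0001✓ -0010✓ -0110✓ -0111✓ -1010✓ -1110✓ -1111✓ 0-000✓ 0-001✓ 0-010✓ 0-110✓ 0-111✓ 00-10✓ 000-0✓ 0000-✓ 0011-✓ 01-10✓ 01-11✓ 010-0✓ 010-1✓ 0100-✓ 0101-✓ 0111-✓ 1-010✓ 1-110✓ 1-111✓ 10-01✓ 10-10✓ 10-11✓ 100-0✓ 100-1✓ 1000-✓ 1001-✓ 101-1✓ 1011-✓ 11-10✓ 1111-✓
Round 2: --010✓ --110✓ --111✓ -0-10✓ -00-0 -000- -011-✓ -1-10✓ -111-✓ 0--10✓ 0-0-0 0-00- 0-11-✓ 01-1- 010-- 1--10✓ 1-11-✓ 10--1 10-1- 100--
Round 3: ---10 --11-
PIs = {---10, --11-, -00-0, -000-, 0-0-0, 0-00-, 01-1-, 010--, 10--1, 10-1-, 100--}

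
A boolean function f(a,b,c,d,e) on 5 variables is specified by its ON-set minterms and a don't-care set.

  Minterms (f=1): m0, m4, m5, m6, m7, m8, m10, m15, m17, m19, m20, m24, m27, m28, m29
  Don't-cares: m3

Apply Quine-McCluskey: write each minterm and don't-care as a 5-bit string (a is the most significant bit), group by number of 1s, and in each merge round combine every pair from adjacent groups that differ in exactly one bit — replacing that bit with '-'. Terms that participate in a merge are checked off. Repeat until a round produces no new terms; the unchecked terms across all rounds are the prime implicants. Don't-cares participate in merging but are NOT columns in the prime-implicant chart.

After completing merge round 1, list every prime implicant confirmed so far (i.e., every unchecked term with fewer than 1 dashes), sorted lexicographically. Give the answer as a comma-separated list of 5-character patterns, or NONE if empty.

Round 0: 00000✓ 00011✓ 00100✓ 00101✓ 00110✓ 00111✓ 01000✓ 01010✓ 01111✓ 10001✓ 10011✓ 10100✓ 11000✓ 11011✓ 11100✓ 11101✓
Round 1: -0011 -0100 -1000 0-000 0-111 00-00 00-11 001-0✓ 001-1✓ 0010-✓ 0011-✓ 010-0 1-011 1-100 100-1 11-00 1110-
Round 2: 001--
PIs = {-0011, -0100, -1000, 0-000, 0-111, 00-00, 00-11, 001--, 010-0, 1-011, 1-100, 100-1, 11-00, 1110-}

NONE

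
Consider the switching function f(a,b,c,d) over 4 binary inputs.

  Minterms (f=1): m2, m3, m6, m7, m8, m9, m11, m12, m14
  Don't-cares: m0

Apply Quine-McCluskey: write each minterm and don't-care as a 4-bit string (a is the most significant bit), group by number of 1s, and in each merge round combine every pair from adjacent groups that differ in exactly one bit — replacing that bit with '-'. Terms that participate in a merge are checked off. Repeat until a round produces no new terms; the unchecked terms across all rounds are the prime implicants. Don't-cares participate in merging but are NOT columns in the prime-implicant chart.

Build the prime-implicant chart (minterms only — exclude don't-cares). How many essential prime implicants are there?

size-2^0 implicants → 0000(✓)  0010(✓)  0011(✓)  0110(✓)  0111(✓)  1000(✓)  1001(✓)  1011(✓)  1100(✓)  1110(✓)
size-2^1 implicants → -000  -011  -110  0-10(✓)  0-11(✓)  00-0  001-(✓)  011-(✓)  1-00  10-1  100-  11-0
size-2^2 implicants → 0-1-
Unchecked terms (primes): -000, -011, -110, 0-1-, 00-0, 1-00, 10-1, 100-, 11-0
Minterm coverage:
  m2 ⊆ 0-1-,00-0
  m3 ⊆ -011,0-1-
  m6 ⊆ -110,0-1-
  m7 ⊆ 0-1- [E]
  m8 ⊆ -000,1-00,100-
  m9 ⊆ 10-1,100-
  m11 ⊆ -011,10-1
  m12 ⊆ 1-00,11-0
  m14 ⊆ -110,11-0
E = {0-1-}

1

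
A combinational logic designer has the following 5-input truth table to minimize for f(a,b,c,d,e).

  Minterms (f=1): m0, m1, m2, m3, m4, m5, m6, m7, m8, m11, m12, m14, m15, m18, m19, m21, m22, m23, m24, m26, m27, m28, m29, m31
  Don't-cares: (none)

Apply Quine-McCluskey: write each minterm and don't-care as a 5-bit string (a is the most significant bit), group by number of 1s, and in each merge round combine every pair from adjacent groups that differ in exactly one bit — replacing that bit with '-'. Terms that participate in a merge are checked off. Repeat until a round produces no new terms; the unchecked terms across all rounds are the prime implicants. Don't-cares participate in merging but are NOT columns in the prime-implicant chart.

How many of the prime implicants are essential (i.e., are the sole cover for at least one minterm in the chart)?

3

size-2^0 implicants → 00000(✓)  00001(✓)  00010(✓)  00011(✓)  00100(✓)  00101(✓)  00110(✓)  00111(✓)  01000(✓)  01011(✓)  01100(✓)  01110(✓)  01111(✓)  10010(✓)  10011(✓)  10101(✓)  10110(✓)  10111(✓)  11000(✓)  11010(✓)  11011(✓)  11100(✓)  11101(✓)  11111(✓)
size-2^1 implicants → -0010(✓)  -0011(✓)  -0101(✓)  -0110(✓)  -0111(✓)  -1000(✓)  -1011(✓)  -1100(✓)  -1111(✓)  0-000(✓)  0-011(✓)  0-100(✓)  0-110(✓)  0-111(✓)  00-00(✓)  00-01(✓)  00-10(✓)  00-11(✓)  000-0(✓)  000-1(✓)  0000-(✓)  0001-(✓)  001-0(✓)  001-1(✓)  0010-(✓)  0011-(✓)  01-00(✓)  01-11(✓)  011-0(✓)  0111-(✓)  1-010(✓)  1-011(✓)  1-101(✓)  1-111(✓)  10-10(✓)  10-11(✓)  1001-(✓)  101-1(✓)  1011-(✓)  11-00(✓)  11-11(✓)  110-0  1101-(✓)  111-1(✓)  1110-
size-2^2 implicants → --011(✓)  --111(✓)  -0-10(✓)  -0-11(✓)  -001-(✓)  -01-1  -011-(✓)  -1-00  -1-11(✓)  0--00  0--11(✓)  0-1-0  0-11-  00--0(✓)  00--1(✓)  00-0-(✓)  00-1-(✓)  000--(✓)  001--(✓)  1--11(✓)  1-01-  1-1-1  10-1-(✓)
size-2^3 implicants → ---11  -0-1-  00---
Unchecked terms (primes): ---11, -0-1-, -01-1, -1-00, 0--00, 0-1-0, 0-11-, 00---, 1-01-, 1-1-1, 110-0, 1110-
Minterm coverage:
  m0 ⊆ 0--00,00---
  m1 ⊆ 00--- [E]
  m2 ⊆ -0-1-,00---
  m3 ⊆ ---11,-0-1-,00---
  m4 ⊆ 0--00,0-1-0,00---
  m5 ⊆ -01-1,00---
  m6 ⊆ -0-1-,0-1-0,0-11-,00---
  m7 ⊆ ---11,-0-1-,-01-1,0-11-,00---
  m8 ⊆ -1-00,0--00
  m11 ⊆ ---11 [E]
  m12 ⊆ -1-00,0--00,0-1-0
  m14 ⊆ 0-1-0,0-11-
  m15 ⊆ ---11,0-11-
  m18 ⊆ -0-1-,1-01-
  m19 ⊆ ---11,-0-1-,1-01-
  m21 ⊆ -01-1,1-1-1
  m22 ⊆ -0-1- [E]
  m23 ⊆ ---11,-0-1-,-01-1,1-1-1
  m24 ⊆ -1-00,110-0
  m26 ⊆ 1-01-,110-0
  m27 ⊆ ---11,1-01-
  m28 ⊆ -1-00,1110-
  m29 ⊆ 1-1-1,1110-
  m31 ⊆ ---11,1-1-1
E = {---11, -0-1-, 00---}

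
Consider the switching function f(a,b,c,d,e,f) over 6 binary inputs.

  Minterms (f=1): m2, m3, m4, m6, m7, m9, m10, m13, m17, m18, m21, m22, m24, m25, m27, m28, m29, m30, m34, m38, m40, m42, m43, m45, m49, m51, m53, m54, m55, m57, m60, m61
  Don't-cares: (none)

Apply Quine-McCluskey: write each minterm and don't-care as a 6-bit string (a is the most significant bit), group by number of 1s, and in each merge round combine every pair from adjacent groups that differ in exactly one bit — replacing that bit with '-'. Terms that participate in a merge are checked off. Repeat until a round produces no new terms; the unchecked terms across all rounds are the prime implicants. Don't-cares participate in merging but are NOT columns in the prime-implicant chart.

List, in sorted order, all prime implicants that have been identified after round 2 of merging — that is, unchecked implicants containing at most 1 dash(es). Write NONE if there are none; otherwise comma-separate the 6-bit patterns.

size-2^0 implicants → 000010(✓)  000011(✓)  000100(✓)  000110(✓)  000111(✓)  001001(✓)  001010(✓)  001101(✓)  010001(✓)  010010(✓)  010101(✓)  010110(✓)  011000(✓)  011001(✓)  011011(✓)  011100(✓)  011101(✓)  011110(✓)  100010(✓)  100110(✓)  101000(✓)  101010(✓)  101011(✓)  101101(✓)  110001(✓)  110011(✓)  110101(✓)  110110(✓)  110111(✓)  111001(✓)  111100(✓)  111101(✓)
size-2^1 implicants → -00010(✓)  -00110(✓)  -01010(✓)  -01101(✓)  -10001(✓)  -10101(✓)  -10110(✓)  -11001(✓)  -11100(✓)  -11101(✓)  0-0010(✓)  0-0110(✓)  0-1001(✓)  0-1101(✓)  00-010(✓)  000-10(✓)  000-11(✓)  00001-(✓)  0001-0  00011-(✓)  001-01(✓)  01-001(✓)  01-101(✓)  01-110  010-01(✓)  010-10(✓)  011-00(✓)  011-01(✓)  0110-1  01100-(✓)  0111-0  01110-(✓)  1-0110(✓)  1-1101(✓)  10-010(✓)  100-10(✓)  1010-0  10101-  11-001(✓)  11-101(✓)  110-01(✓)  110-11(✓)  1100-1(✓)  1101-1(✓)  11011-  111-01(✓)  11110-(✓)
size-2^2 implicants → --0110  --1101  -0-010  -00-10  -1-001(✓)  -1-101(✓)  -10-01(✓)  -11-01(✓)  -1110-  0-0-10  0-1-01  000-1-  01--01(✓)  011-0-  11--01(✓)  110--1
size-2^3 implicants → -1--01
Unchecked terms (primes): --0110, --1101, -0-010, -00-10, -1--01, -1110-, 0-0-10, 0-1-01, 000-1-, 0001-0, 01-110, 011-0-, 0110-1, 0111-0, 1010-0, 10101-, 110--1, 11011-

0001-0, 01-110, 0110-1, 0111-0, 1010-0, 10101-, 11011-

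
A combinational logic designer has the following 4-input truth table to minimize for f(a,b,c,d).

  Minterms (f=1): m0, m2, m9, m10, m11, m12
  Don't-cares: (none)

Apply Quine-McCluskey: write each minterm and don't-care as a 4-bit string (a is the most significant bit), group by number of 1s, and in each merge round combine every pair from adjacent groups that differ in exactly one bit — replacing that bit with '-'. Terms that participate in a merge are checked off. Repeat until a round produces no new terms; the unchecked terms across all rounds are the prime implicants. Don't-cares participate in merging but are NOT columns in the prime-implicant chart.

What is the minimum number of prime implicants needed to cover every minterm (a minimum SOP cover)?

size-2^0 implicants → 0000(✓)  0010(✓)  1001(✓)  1010(✓)  1011(✓)  1100
size-2^1 implicants → -010  00-0  10-1  101-
Unchecked terms (primes): -010, 00-0, 10-1, 101-, 1100
Minterm coverage:
  m0 ⊆ 00-0 [E]
  m2 ⊆ -010,00-0
  m9 ⊆ 10-1 [E]
  m10 ⊆ -010,101-
  m11 ⊆ 10-1,101-
  m12 ⊆ 1100 [E]
E = {00-0, 10-1, 1100}
Petrick residual → -010
Cover = b'cd' + a'b'd' + ab'd + abc'd'  |cover|=4

4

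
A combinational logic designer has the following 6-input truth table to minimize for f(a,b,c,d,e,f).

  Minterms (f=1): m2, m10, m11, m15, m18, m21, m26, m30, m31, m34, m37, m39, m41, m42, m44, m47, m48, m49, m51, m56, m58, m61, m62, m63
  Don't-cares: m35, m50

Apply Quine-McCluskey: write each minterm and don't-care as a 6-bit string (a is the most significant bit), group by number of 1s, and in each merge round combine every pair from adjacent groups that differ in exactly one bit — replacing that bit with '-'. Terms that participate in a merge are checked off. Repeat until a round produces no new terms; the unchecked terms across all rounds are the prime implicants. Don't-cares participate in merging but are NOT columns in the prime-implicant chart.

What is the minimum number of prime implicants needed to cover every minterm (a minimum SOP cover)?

11

size-2^0 implicants → 000010(✓)  001010(✓)  001011(✓)  001111(✓)  010010(✓)  010101  011010(✓)  011110(✓)  011111(✓)  100010(✓)  100011(✓)  100101(✓)  100111(✓)  101001  101010(✓)  101100  101111(✓)  110000(✓)  110001(✓)  110010(✓)  110011(✓)  111000(✓)  111010(✓)  111101(✓)  111110(✓)  111111(✓)
size-2^1 implicants → -00010(✓)  -01010(✓)  -01111(✓)  -10010(✓)  -11010(✓)  -11110(✓)  -11111(✓)  0-0010(✓)  0-1010(✓)  0-1111(✓)  00-010(✓)  001-11  00101-  01-010(✓)  011-10(✓)  01111-(✓)  1-0010(✓)  1-0011(✓)  1-1010(✓)  1-1111(✓)  10-010(✓)  10-111  100-11  10001-(✓)  1001-1  11-000(✓)  11-010(✓)  1100-0(✓)  1100-1(✓)  11000-(✓)  11001-(✓)  111-10(✓)  1110-0(✓)  1111-1  11111-(✓)
size-2^2 implicants → --0010(✓)  --1010(✓)  --1111  -0-010(✓)  -1-010(✓)  -11-10  -1111-  0--010(✓)  1--010(✓)  1-001-  11-0-0  1100--
size-2^3 implicants → ---010
Unchecked terms (primes): ---010, --1111, -11-10, -1111-, 001-11, 00101-, 010101, 1-001-, 10-111, 100-11, 1001-1, 101001, 101100, 11-0-0, 1100--, 1111-1
Minterm coverage:
  m2 ⊆ ---010 [E]
  m10 ⊆ ---010,00101-
  m11 ⊆ 001-11,00101-
  m15 ⊆ --1111,001-11
  m18 ⊆ ---010 [E]
  m21 ⊆ 010101 [E]
  m26 ⊆ ---010,-11-10
  m30 ⊆ -11-10,-1111-
  m31 ⊆ --1111,-1111-
  m34 ⊆ ---010,1-001-
  m37 ⊆ 1001-1 [E]
  m39 ⊆ 10-111,100-11,1001-1
  m41 ⊆ 101001 [E]
  m42 ⊆ ---010 [E]
  m44 ⊆ 101100 [E]
  m47 ⊆ --1111,10-111
  m48 ⊆ 11-0-0,1100--
  m49 ⊆ 1100-- [E]
  m51 ⊆ 1-001-,1100--
  m56 ⊆ 11-0-0 [E]
  m58 ⊆ ---010,-11-10,11-0-0
  m61 ⊆ 1111-1 [E]
  m62 ⊆ -11-10,-1111-
  m63 ⊆ --1111,-1111-,1111-1
E = {---010, 010101, 1001-1, 101001, 101100, 11-0-0, 1100--, 1111-1}
Petrick residual → --1111, -11-10, 001-11
Cover = d'ef' + cdef + bcef' + a'b'cef + a'bc'de'f + ab'c'df + ab'cd'e'f + ab'cde'f' + abd'f' + abc'd' + abcdf  |cover|=11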